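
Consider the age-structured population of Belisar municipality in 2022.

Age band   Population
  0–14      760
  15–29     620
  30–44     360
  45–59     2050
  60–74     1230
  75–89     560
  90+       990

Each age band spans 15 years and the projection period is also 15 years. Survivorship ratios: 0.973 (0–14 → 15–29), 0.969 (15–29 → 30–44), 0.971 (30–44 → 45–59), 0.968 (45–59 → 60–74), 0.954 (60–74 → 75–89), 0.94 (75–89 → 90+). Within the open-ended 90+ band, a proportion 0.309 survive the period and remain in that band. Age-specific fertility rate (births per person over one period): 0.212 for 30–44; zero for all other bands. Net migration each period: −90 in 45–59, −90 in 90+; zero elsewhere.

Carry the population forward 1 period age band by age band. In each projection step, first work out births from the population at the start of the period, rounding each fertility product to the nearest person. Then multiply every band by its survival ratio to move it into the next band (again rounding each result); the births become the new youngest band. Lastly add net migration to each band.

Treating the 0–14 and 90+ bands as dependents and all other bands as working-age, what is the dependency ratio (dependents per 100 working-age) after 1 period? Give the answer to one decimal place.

17.2

[period 1]
Births: 360 × 0.212 = 76
15–29: 760 × 0.973 = 739
30–44: 620 × 0.969 = 601
45–59: 360 × 0.971 = 350
60–74: 2050 × 0.968 = 1984
75–89: 1230 × 0.954 = 1173
90+: 560 × 0.94 + 990 × 0.309 = 526 + 306 = 832
Net migration: 45–59 − 90 → 260; 90+ − 90 → 742
Giving 76 / 739 / 601 / 260 / 1984 / 1173 / 742.
Dependents (band 0–14 + band 90+) = 76 + 742 = 818; working-age = 4757; ratio = 818/4757 × 100 = 17.2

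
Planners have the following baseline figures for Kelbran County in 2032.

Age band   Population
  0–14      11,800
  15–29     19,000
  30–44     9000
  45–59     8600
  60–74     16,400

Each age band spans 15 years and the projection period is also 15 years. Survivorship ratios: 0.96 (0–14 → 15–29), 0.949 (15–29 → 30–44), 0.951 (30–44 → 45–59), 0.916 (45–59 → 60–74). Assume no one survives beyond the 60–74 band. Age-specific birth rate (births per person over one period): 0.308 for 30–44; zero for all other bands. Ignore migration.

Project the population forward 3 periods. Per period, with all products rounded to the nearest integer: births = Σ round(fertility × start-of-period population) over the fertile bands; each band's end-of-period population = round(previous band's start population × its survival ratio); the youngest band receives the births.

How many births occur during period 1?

2772

Let band 1 be 0–14 through band 5 = 60–74.
[period 1]
Births: 9000 × 0.308 = 2772
Band 2: 11800 × 0.96 = 11328
Band 3: 19000 × 0.949 = 18031
Band 4: 9000 × 0.951 = 8559
Band 5: 8600 × 0.916 = 7878
Giving 2772 / 11328 / 18031 / 8559 / 7878.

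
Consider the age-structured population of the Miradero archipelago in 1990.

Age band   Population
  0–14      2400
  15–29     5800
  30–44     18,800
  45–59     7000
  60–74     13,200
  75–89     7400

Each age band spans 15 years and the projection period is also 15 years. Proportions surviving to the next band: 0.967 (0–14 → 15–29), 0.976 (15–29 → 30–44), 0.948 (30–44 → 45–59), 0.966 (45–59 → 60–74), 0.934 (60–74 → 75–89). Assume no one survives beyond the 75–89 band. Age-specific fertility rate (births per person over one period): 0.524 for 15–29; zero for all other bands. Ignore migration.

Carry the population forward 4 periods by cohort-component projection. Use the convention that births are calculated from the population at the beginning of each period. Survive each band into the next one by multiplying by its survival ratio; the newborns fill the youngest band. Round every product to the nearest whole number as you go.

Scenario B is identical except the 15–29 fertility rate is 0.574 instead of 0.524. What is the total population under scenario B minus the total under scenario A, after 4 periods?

790

Period 1:
Births: 5800 * 0.524 = 3039
15–29: 2400 * 0.967 = 2321
30–44: 5800 * 0.976 = 5661
45–59: 18800 * 0.948 = 17822
60–74: 7000 * 0.966 = 6762
75–89: 13200 * 0.934 = 12329
Population now: 0–14=3039, 15–29=2321, 30–44=5661, 45–59=17822, 60–74=6762, 75–89=12329
Period 2:
Births: 2321 * 0.524 = 1216
15–29: 3039 * 0.967 = 2939
30–44: 2321 * 0.976 = 2265
45–59: 5661 * 0.948 = 5367
60–74: 17822 * 0.966 = 17216
75–89: 6762 * 0.934 = 6316
Population now: 0–14=1216, 15–29=2939, 30–44=2265, 45–59=5367, 60–74=17216, 75–89=6316
Period 3:
Births: 2939 * 0.524 = 1540
15–29: 1216 * 0.967 = 1176
30–44: 2939 * 0.976 = 2868
45–59: 2265 * 0.948 = 2147
60–74: 5367 * 0.966 = 5185
75–89: 17216 * 0.934 = 16080
Population now: 0–14=1540, 15–29=1176, 30–44=2868, 45–59=2147, 60–74=5185, 75–89=16080
Period 4:
Births: 1176 * 0.524 = 616
15–29: 1540 * 0.967 = 1489
30–44: 1176 * 0.976 = 1148
45–59: 2868 * 0.948 = 2719
60–74: 2147 * 0.966 = 2074
75–89: 5185 * 0.934 = 4843
Population now: 0–14=616, 15–29=1489, 30–44=1148, 45–59=2719, 60–74=2074, 75–89=4843
Scenario A total after 4 periods: 12889
Scenario B projection —
Period 1:
Births: 5800 * 0.574 = 3329
15–29: 2400 * 0.967 = 2321
30–44: 5800 * 0.976 = 5661
45–59: 18800 * 0.948 = 17822
60–74: 7000 * 0.966 = 6762
75–89: 13200 * 0.934 = 12329
Population now: 0–14=3329, 15–29=2321, 30–44=5661, 45–59=17822, 60–74=6762, 75–89=12329
Period 2:
Births: 2321 * 0.574 = 1332
15–29: 3329 * 0.967 = 3219
30–44: 2321 * 0.976 = 2265
45–59: 5661 * 0.948 = 5367
60–74: 17822 * 0.966 = 17216
75–89: 6762 * 0.934 = 6316
Population now: 0–14=1332, 15–29=3219, 30–44=2265, 45–59=5367, 60–74=17216, 75–89=6316
Period 3:
Births: 3219 * 0.574 = 1848
15–29: 1332 * 0.967 = 1288
30–44: 3219 * 0.976 = 3142
45–59: 2265 * 0.948 = 2147
60–74: 5367 * 0.966 = 5185
75–89: 17216 * 0.934 = 16080
Population now: 0–14=1848, 15–29=1288, 30–44=3142, 45–59=2147, 60–74=5185, 75–89=16080
Period 4:
Births: 1288 * 0.574 = 739
15–29: 1848 * 0.967 = 1787
30–44: 1288 * 0.976 = 1257
45–59: 3142 * 0.948 = 2979
60–74: 2147 * 0.966 = 2074
75–89: 5185 * 0.934 = 4843
Population now: 0–14=739, 15–29=1787, 30–44=1257, 45–59=2979, 60–74=2074, 75–89=4843
Scenario B total after 4 periods: 13679
Difference B − A = 13679 − 12889 = 790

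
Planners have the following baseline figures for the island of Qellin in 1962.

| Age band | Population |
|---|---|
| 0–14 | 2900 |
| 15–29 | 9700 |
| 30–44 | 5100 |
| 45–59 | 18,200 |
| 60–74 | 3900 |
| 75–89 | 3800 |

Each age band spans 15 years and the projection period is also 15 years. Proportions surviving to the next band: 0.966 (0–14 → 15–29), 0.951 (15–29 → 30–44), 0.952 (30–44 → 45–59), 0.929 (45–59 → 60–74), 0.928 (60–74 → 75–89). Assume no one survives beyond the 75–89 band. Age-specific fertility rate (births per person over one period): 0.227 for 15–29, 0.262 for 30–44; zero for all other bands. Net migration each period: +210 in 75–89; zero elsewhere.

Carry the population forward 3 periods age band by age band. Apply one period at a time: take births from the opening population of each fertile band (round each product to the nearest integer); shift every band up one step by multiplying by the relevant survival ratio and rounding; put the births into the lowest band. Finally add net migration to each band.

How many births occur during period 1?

3538

[period 1]
Births: 9700 * 0.227 = 2202 ; 5100 * 0.262 = 1336 — total 3538
15–29: 2900 * 0.966 = 2801
30–44: 9700 * 0.951 = 9225
45–59: 5100 * 0.952 = 4855
60–74: 18200 * 0.929 = 16908
75–89: 3900 * 0.928 = 3619
Net migration: 75–89 + 210 → 3829
→ [3538, 2801, 9225, 4855, 16908, 3829]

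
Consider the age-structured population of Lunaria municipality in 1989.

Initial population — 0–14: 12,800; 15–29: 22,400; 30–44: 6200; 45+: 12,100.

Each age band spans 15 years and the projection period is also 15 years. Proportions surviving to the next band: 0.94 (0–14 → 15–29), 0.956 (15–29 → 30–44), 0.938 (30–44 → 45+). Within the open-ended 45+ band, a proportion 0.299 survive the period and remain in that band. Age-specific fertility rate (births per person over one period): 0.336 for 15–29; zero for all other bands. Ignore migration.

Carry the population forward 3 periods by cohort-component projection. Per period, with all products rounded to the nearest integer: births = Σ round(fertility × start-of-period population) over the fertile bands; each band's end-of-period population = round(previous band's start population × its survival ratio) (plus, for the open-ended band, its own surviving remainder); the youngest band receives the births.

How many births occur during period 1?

7526

Period 1.
Births: 22400 × 0.336 = 7526
15–29: 12800 × 0.94 = 12032
30–44: 22400 × 0.956 = 21414
45+: 6200 × 0.938 + 12100 × 0.299 = 5816 + 3618 = 9434
End of period: [7526, 12032, 21414, 9434]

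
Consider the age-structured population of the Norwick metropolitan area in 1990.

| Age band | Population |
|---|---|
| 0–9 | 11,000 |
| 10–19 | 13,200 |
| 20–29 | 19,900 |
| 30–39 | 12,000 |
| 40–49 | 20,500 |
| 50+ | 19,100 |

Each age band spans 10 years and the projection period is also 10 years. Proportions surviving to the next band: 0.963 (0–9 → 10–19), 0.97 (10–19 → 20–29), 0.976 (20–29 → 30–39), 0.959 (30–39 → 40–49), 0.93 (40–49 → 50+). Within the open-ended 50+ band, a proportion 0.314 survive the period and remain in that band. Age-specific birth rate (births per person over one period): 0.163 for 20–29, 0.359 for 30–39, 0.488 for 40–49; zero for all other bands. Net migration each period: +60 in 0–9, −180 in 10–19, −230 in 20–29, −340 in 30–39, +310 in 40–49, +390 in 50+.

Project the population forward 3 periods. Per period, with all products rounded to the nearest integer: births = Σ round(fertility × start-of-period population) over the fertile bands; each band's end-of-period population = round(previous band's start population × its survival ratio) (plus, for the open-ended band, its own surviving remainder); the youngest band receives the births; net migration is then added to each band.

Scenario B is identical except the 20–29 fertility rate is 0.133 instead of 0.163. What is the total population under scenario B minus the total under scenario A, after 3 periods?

(Bands numbered youngest = 1 to oldest = 6.)
— Period 1 —
Births: 19900 × 0.163 = 3244  |  12000 × 0.359 = 4308  |  20500 × 0.488 = 10004 → total 17556
Band 2: 11000 × 0.963 = 10593
Band 3: 13200 × 0.97 = 12804
Band 4: 19900 × 0.976 = 19422
Band 5: 12000 × 0.959 = 11508
Band 6: 20500 × 0.93 + 19100 × 0.314 = 19065 + 5997 = 25062
Net migration: Band 1 + 60 → 17616; Band 2 − 180 → 10413; Band 3 − 230 → 12574; Band 4 − 340 → 19082; Band 5 + 310 → 11818; Band 6 + 390 → 25452
End of period: [17616, 10413, 12574, 19082, 11818, 25452]
— Period 2 —
Births: 12574 × 0.163 = 2050  |  19082 × 0.359 = 6850  |  11818 × 0.488 = 5767 → total 14667
Band 2: 17616 × 0.963 = 16964
Band 3: 10413 × 0.97 = 10101
Band 4: 12574 × 0.976 = 12272
Band 5: 19082 × 0.959 = 18300
Band 6: 11818 × 0.93 + 25452 × 0.314 = 10991 + 7992 = 18983
Net migration: Band 1 + 60 → 14727; Band 2 − 180 → 16784; Band 3 − 230 → 9871; Band 4 − 340 → 11932; Band 5 + 310 → 18610; Band 6 + 390 → 19373
End of period: [14727, 16784, 9871, 11932, 18610, 19373]
— Period 3 —
Births: 9871 × 0.163 = 1609  |  11932 × 0.359 = 4284  |  18610 × 0.488 = 9082 → total 14975
Band 2: 14727 × 0.963 = 14182
Band 3: 16784 × 0.97 = 16280
Band 4: 9871 × 0.976 = 9634
Band 5: 11932 × 0.959 = 11443
Band 6: 18610 × 0.93 + 19373 × 0.314 = 17307 + 6083 = 23390
Net migration: Band 1 + 60 → 15035; Band 2 − 180 → 14002; Band 3 − 230 → 16050; Band 4 − 340 → 9294; Band 5 + 310 → 11753; Band 6 + 390 → 23780
End of period: [15035, 14002, 16050, 9294, 11753, 23780]
Scenario A total after 3 periods: 89914
Scenario B projection —
— Period 1 —
Births: 19900 × 0.133 = 2647  |  12000 × 0.359 = 4308  |  20500 × 0.488 = 10004 → total 16959
Band 2: 11000 × 0.963 = 10593
Band 3: 13200 × 0.97 = 12804
Band 4: 19900 × 0.976 = 19422
Band 5: 12000 × 0.959 = 11508
Band 6: 20500 × 0.93 + 19100 × 0.314 = 19065 + 5997 = 25062
Net migration: Band 1 + 60 → 17019; Band 2 − 180 → 10413; Band 3 − 230 → 12574; Band 4 − 340 → 19082; Band 5 + 310 → 11818; Band 6 + 390 → 25452
End of period: [17019, 10413, 12574, 19082, 11818, 25452]
— Period 2 —
Births: 12574 × 0.133 = 1672  |  19082 × 0.359 = 6850  |  11818 × 0.488 = 5767 → total 14289
Band 2: 17019 × 0.963 = 16389
Band 3: 10413 × 0.97 = 10101
Band 4: 12574 × 0.976 = 12272
Band 5: 19082 × 0.959 = 18300
Band 6: 11818 × 0.93 + 25452 × 0.314 = 10991 + 7992 = 18983
Net migration: Band 1 + 60 → 14349; Band 2 − 180 → 16209; Band 3 − 230 → 9871; Band 4 − 340 → 11932; Band 5 + 310 → 18610; Band 6 + 390 → 19373
End of period: [14349, 16209, 9871, 11932, 18610, 19373]
— Period 3 —
Births: 9871 × 0.133 = 1313  |  11932 × 0.359 = 4284  |  18610 × 0.488 = 9082 → total 14679
Band 2: 14349 × 0.963 = 13818
Band 3: 16209 × 0.97 = 15723
Band 4: 9871 × 0.976 = 9634
Band 5: 11932 × 0.959 = 11443
Band 6: 18610 × 0.93 + 19373 × 0.314 = 17307 + 6083 = 23390
Net migration: Band 1 + 60 → 14739; Band 2 − 180 → 13638; Band 3 − 230 → 15493; Band 4 − 340 → 9294; Band 5 + 310 → 11753; Band 6 + 390 → 23780
End of period: [14739, 13638, 15493, 9294, 11753, 23780]
Scenario B total after 3 periods: 88697
Difference B − A = 88697 − 89914 = -1217

-1217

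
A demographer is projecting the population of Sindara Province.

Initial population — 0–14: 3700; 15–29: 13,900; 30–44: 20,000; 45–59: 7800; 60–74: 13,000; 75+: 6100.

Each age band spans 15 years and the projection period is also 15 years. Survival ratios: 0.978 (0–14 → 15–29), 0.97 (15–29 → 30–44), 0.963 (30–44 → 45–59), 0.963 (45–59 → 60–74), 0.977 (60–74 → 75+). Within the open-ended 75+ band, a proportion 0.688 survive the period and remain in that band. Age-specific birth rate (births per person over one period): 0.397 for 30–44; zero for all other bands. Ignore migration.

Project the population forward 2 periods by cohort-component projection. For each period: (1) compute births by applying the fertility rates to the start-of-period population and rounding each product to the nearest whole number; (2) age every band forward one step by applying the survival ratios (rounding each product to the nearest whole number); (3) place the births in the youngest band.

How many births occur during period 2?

5353

(Groups numbered youngest = 1 to oldest = 6.)
After projecting period 1:
Births: 20000 × 0.397 = 7940
Group 2: 3700 × 0.978 = 3619
Group 3: 13900 × 0.97 = 13483
Group 4: 20000 × 0.963 = 19260
Group 5: 7800 × 0.963 = 7511
Group 6: 13000 × 0.977 + 6100 × 0.688 = 12701 + 4197 = 16898
Population now: 0–14=7940, 15–29=3619, 30–44=13483, 45–59=19260, 60–74=7511, 75+=16898
After projecting period 2:
Births: 13483 × 0.397 = 5353
Group 2: 7940 × 0.978 = 7765
Group 3: 3619 × 0.97 = 3510
Group 4: 13483 × 0.963 = 12984
Group 5: 19260 × 0.963 = 18547
Group 6: 7511 × 0.977 + 16898 × 0.688 = 7338 + 11626 = 18964
Population now: 0–14=5353, 15–29=7765, 30–44=3510, 45–59=12984, 60–74=18547, 75+=18964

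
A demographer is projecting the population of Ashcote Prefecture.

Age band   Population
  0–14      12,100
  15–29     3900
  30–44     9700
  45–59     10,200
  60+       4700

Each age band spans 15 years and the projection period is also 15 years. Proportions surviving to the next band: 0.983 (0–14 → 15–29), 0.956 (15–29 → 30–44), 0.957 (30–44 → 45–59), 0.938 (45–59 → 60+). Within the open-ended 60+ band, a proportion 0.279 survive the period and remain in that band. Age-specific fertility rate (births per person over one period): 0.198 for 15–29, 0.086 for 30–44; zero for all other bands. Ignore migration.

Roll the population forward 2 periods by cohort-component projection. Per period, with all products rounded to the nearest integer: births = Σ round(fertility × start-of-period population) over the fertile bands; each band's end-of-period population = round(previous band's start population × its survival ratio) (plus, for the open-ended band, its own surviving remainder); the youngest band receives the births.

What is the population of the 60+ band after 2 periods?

11742

Period 1:
Births: 3900 × 0.198 = 772 ; 9700 × 0.086 = 834 → 1606
15–29: 12100 × 0.983 = 11894
30–44: 3900 × 0.956 = 3728
45–59: 9700 × 0.957 = 9283
60+: 10200 × 0.938 + 4700 × 0.279 = 9568 + 1311 = 10879
Giving 1606 / 11894 / 3728 / 9283 / 10879.
Period 2:
Births: 11894 × 0.198 = 2355 ; 3728 × 0.086 = 321 → 2676
15–29: 1606 × 0.983 = 1579
30–44: 11894 × 0.956 = 11371
45–59: 3728 × 0.957 = 3568
60+: 9283 × 0.938 + 10879 × 0.279 = 8707 + 3035 = 11742
Giving 2676 / 1579 / 11371 / 3568 / 11742.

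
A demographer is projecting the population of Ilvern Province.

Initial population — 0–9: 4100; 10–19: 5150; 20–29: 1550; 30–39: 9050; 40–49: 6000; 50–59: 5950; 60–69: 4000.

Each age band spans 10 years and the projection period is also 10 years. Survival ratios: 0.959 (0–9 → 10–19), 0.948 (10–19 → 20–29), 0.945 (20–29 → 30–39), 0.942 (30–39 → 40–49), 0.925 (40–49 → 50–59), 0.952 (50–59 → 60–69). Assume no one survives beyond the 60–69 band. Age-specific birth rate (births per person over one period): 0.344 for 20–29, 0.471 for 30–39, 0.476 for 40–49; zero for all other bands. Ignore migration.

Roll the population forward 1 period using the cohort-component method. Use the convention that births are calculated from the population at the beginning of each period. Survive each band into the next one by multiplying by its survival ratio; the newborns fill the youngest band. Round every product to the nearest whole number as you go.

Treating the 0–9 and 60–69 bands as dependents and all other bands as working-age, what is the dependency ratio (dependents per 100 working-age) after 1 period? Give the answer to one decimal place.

54.7

— Period 1 —
Births: 1550 * 0.344 = 533, 9050 * 0.471 = 4263, 6000 * 0.476 = 2856 → total 7652
10–19: 4100 * 0.959 = 3932
20–29: 5150 * 0.948 = 4882
30–39: 1550 * 0.945 = 1465
40–49: 9050 * 0.942 = 8525
50–59: 6000 * 0.925 = 5550
60–69: 5950 * 0.952 = 5664
End of period: [7652, 3932, 4882, 1465, 8525, 5550, 5664]
Dependents (band 0–9 + band 60–69) = 7652 + 5664 = 13316; working-age = 24354; ratio = 13316/24354 × 100 = 54.7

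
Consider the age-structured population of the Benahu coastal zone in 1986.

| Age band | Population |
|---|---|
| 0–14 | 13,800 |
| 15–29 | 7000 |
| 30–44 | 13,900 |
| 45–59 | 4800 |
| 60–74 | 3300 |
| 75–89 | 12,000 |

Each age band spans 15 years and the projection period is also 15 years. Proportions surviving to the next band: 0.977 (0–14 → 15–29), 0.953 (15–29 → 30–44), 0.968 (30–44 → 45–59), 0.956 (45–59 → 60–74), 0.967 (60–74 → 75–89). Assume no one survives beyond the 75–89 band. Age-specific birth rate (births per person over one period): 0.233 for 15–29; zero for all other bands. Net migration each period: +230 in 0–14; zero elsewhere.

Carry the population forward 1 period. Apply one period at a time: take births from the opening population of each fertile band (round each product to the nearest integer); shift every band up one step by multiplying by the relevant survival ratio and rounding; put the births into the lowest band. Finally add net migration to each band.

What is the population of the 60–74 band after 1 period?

[period 1]
Births: 7000 * 0.233 = 1631
15–29: 13800 * 0.977 = 13483
30–44: 7000 * 0.953 = 6671
45–59: 13900 * 0.968 = 13455
60–74: 4800 * 0.956 = 4589
75–89: 3300 * 0.967 = 3191
Net migration: 0–14 + 230 → 1861
Population now: 0–14=1861, 15–29=13483, 30–44=6671, 45–59=13455, 60–74=4589, 75–89=3191

4589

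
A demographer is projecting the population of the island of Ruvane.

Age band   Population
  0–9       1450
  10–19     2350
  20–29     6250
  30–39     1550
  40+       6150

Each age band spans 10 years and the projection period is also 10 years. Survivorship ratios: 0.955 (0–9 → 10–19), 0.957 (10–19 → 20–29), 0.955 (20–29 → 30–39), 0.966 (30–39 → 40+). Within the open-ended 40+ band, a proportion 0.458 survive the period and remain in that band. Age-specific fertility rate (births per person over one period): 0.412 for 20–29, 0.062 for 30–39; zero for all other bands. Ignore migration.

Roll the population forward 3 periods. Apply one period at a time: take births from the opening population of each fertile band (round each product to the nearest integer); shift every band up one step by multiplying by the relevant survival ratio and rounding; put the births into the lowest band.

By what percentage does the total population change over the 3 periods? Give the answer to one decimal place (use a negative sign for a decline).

-36.6

Period 1:
Births: 6250 × 0.412 = 2575 ; 1550 × 0.062 = 96 → 2671
10–19: 1450 × 0.955 = 1385
20–29: 2350 × 0.957 = 2249
30–39: 6250 × 0.955 = 5969
40+: 1550 × 0.966 + 6150 × 0.458 = 1497 + 2817 = 4314
Giving 2671 / 1385 / 2249 / 5969 / 4314.
Period 2:
Births: 2249 × 0.412 = 927 ; 5969 × 0.062 = 370 → 1297
10–19: 2671 × 0.955 = 2551
20–29: 1385 × 0.957 = 1325
30–39: 2249 × 0.955 = 2148
40+: 5969 × 0.966 + 4314 × 0.458 = 5766 + 1976 = 7742
Giving 1297 / 2551 / 1325 / 2148 / 7742.
Period 3:
Births: 1325 × 0.412 = 546 ; 2148 × 0.062 = 133 → 679
10–19: 1297 × 0.955 = 1239
20–29: 2551 × 0.957 = 2441
30–39: 1325 × 0.955 = 1265
40+: 2148 × 0.966 + 7742 × 0.458 = 2075 + 3546 = 5621
Giving 679 / 1239 / 2441 / 1265 / 5621.
Total: 17750 → 11245; change = -6505; percentage change = -36.6%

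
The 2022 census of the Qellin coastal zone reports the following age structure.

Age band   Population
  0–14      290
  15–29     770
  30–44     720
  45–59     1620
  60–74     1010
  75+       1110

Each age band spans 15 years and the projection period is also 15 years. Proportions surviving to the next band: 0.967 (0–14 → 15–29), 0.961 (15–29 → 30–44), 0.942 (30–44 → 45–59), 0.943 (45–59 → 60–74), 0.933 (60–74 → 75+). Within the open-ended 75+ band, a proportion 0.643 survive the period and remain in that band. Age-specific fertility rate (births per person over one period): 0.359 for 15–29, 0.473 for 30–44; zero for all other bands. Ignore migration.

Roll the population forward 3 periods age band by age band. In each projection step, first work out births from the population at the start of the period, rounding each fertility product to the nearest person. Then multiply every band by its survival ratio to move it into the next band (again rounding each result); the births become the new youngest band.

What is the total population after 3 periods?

— Period 1 —
Births: 770 × 0.359 = 276 ; 720 × 0.473 = 341 — total 617
15–29: 290 × 0.967 = 280
30–44: 770 × 0.961 = 740
45–59: 720 × 0.942 = 678
60–74: 1620 × 0.943 = 1528
75+: 1010 × 0.933 + 1110 × 0.643 = 942 + 714 = 1656
Population now: 0–14=617, 15–29=280, 30–44=740, 45–59=678, 60–74=1528, 75+=1656
— Period 2 —
Births: 280 × 0.359 = 101 ; 740 × 0.473 = 350 — total 451
15–29: 617 × 0.967 = 597
30–44: 280 × 0.961 = 269
45–59: 740 × 0.942 = 697
60–74: 678 × 0.943 = 639
75+: 1528 × 0.933 + 1656 × 0.643 = 1426 + 1065 = 2491
Population now: 0–14=451, 15–29=597, 30–44=269, 45–59=697, 60–74=639, 75+=2491
— Period 3 —
Births: 597 × 0.359 = 214 ; 269 × 0.473 = 127 — total 341
15–29: 451 × 0.967 = 436
30–44: 597 × 0.961 = 574
45–59: 269 × 0.942 = 253
60–74: 697 × 0.943 = 657
75+: 639 × 0.933 + 2491 × 0.643 = 596 + 1602 = 2198
Population now: 0–14=341, 15–29=436, 30–44=574, 45–59=253, 60–74=657, 75+=2198
Total after period 3: 341 + 436 + 574 + 253 + 657 + 2198 = 4459

4459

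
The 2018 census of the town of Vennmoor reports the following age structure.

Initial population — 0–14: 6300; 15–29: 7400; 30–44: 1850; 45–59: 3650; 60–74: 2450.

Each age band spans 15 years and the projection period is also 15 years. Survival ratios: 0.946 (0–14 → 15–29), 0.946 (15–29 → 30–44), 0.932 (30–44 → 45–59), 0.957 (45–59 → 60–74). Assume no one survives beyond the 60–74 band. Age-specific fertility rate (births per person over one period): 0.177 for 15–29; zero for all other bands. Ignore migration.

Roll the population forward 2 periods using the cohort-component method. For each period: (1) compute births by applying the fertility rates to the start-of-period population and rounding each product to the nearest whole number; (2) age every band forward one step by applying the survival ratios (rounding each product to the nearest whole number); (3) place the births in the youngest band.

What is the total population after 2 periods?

16106

Call the groups 1 to 5, youngest first.
Period 1:
Births: 7400 * 0.177 = 1310
Group 2: 6300 * 0.946 = 5960
Group 3: 7400 * 0.946 = 7000
Group 4: 1850 * 0.932 = 1724
Group 5: 3650 * 0.957 = 3493
End of period: [1310, 5960, 7000, 1724, 3493]
Period 2:
Births: 5960 * 0.177 = 1055
Group 2: 1310 * 0.946 = 1239
Group 3: 5960 * 0.946 = 5638
Group 4: 7000 * 0.932 = 6524
Group 5: 1724 * 0.957 = 1650
End of period: [1055, 1239, 5638, 6524, 1650]
Total after period 2: 1055 + 1239 + 5638 + 6524 + 1650 = 16106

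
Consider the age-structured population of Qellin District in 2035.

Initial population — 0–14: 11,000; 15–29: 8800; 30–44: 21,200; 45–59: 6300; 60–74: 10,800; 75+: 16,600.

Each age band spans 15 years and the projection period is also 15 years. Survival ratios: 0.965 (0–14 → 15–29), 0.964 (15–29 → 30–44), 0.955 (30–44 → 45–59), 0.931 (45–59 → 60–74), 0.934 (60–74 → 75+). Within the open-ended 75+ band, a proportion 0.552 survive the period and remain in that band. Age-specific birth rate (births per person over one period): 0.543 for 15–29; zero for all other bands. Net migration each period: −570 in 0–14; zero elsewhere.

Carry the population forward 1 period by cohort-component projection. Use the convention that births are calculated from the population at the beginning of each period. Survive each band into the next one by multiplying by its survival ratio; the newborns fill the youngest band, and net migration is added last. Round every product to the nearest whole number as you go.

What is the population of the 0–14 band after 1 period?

4208

Period 1.
Births: 8800 × 0.543 = 4778
15–29: 11000 × 0.965 = 10615
30–44: 8800 × 0.964 = 8483
45–59: 21200 × 0.955 = 20246
60–74: 6300 × 0.931 = 5865
75+: 10800 × 0.934 + 16600 × 0.552 = 10087 + 9163 = 19250
Net migration: 0–14 − 570 → 4208
Giving 4208 / 10615 / 8483 / 20246 / 5865 / 19250.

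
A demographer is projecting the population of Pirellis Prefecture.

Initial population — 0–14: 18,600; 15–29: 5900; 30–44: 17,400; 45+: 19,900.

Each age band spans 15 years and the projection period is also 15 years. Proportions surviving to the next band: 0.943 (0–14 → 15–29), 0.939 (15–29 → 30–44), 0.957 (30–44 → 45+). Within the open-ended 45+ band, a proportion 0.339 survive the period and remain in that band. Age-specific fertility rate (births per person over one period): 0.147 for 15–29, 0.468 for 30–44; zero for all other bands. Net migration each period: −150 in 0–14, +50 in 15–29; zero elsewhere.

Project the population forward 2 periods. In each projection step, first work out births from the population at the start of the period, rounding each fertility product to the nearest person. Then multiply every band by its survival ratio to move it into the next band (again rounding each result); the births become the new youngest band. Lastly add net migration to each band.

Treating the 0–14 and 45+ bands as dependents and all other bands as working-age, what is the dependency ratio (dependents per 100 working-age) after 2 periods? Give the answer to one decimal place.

73.3

Let band 1 be 0–14 through band 4 = 45+.
[period 1]
Births: 5900 × 0.147 = 867  |  17400 × 0.468 = 8143 → total 9010
Band 2: 18600 × 0.943 = 17540
Band 3: 5900 × 0.939 = 5540
Band 4: 17400 × 0.957 + 19900 × 0.339 = 16652 + 6746 = 23398
Net migration: Band 1 − 150 → 8860; Band 2 + 50 → 17590
End of period: [8860, 17590, 5540, 23398]
[period 2]
Births: 17590 × 0.147 = 2586  |  5540 × 0.468 = 2593 → total 5179
Band 2: 8860 × 0.943 = 8355
Band 3: 17590 × 0.939 = 16517
Band 4: 5540 × 0.957 + 23398 × 0.339 = 5302 + 7932 = 13234
Net migration: Band 1 − 150 → 5029; Band 2 + 50 → 8405
End of period: [5029, 8405, 16517, 13234]
Dependents (band 0–14 + band 45+) = 5029 + 13234 = 18263; working-age = 24922; ratio = 18263/24922 × 100 = 73.3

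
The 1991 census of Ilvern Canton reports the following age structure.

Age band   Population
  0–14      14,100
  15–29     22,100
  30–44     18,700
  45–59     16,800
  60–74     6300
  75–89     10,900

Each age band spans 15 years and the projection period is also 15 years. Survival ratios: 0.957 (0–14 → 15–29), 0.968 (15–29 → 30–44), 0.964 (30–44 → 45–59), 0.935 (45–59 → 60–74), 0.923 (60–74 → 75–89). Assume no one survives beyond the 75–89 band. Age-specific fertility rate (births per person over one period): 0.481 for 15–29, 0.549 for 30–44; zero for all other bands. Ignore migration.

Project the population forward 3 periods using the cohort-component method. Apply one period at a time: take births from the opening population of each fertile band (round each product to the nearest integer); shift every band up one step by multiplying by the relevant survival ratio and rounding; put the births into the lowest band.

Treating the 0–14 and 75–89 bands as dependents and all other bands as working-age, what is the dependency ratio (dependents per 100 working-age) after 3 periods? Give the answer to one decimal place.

47.1

Numbering the groups 1..6 from youngest to oldest:
[period 1]
Births: 22100 × 0.481 = 10630  |  18700 × 0.549 = 10266 → 20896
Group 2: 14100 × 0.957 = 13494
Group 3: 22100 × 0.968 = 21393
Group 4: 18700 × 0.964 = 18027
Group 5: 16800 × 0.935 = 15708
Group 6: 6300 × 0.923 = 5815
→ [20896, 13494, 21393, 18027, 15708, 5815]
[period 2]
Births: 13494 × 0.481 = 6491  |  21393 × 0.549 = 11745 → 18236
Group 2: 20896 × 0.957 = 19997
Group 3: 13494 × 0.968 = 13062
Group 4: 21393 × 0.964 = 20623
Group 5: 18027 × 0.935 = 16855
Group 6: 15708 × 0.923 = 14498
→ [18236, 19997, 13062, 20623, 16855, 14498]
[period 3]
Births: 19997 × 0.481 = 9619  |  13062 × 0.549 = 7171 → 16790
Group 2: 18236 × 0.957 = 17452
Group 3: 19997 × 0.968 = 19357
Group 4: 13062 × 0.964 = 12592
Group 5: 20623 × 0.935 = 19283
Group 6: 16855 × 0.923 = 15557
→ [16790, 17452, 19357, 12592, 19283, 15557]
Dependents (band 0–14 + band 75–89) = 16790 + 15557 = 32347; working-age = 68684; ratio = 32347/68684 × 100 = 47.1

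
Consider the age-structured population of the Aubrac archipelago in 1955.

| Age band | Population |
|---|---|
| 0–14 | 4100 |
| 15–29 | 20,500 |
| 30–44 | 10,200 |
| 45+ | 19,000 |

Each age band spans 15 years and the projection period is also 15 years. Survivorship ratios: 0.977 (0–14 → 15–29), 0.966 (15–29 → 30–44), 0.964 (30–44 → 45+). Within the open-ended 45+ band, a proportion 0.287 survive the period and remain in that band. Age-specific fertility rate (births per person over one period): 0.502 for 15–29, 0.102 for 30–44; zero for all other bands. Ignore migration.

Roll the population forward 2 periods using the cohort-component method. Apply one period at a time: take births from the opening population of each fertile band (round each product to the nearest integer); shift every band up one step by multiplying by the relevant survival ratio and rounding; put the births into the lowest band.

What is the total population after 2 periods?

42448

Call the groups 1 to 4, youngest first.
— Period 1 —
Births: 20500 * 0.502 = 10291  |  10200 * 0.102 = 1040 → total 11331
Group 2: 4100 * 0.977 = 4006
Group 3: 20500 * 0.966 = 19803
Group 4: 10200 * 0.964 + 19000 * 0.287 = 9833 + 5453 = 15286
Population now: 0–14=11331, 15–29=4006, 30–44=19803, 45+=15286
— Period 2 —
Births: 4006 * 0.502 = 2011  |  19803 * 0.102 = 2020 → total 4031
Group 2: 11331 * 0.977 = 11070
Group 3: 4006 * 0.966 = 3870
Group 4: 19803 * 0.964 + 15286 * 0.287 = 19090 + 4387 = 23477
Population now: 0–14=4031, 15–29=11070, 30–44=3870, 45+=23477
Total after period 2: 4031 + 11070 + 3870 + 23477 = 42448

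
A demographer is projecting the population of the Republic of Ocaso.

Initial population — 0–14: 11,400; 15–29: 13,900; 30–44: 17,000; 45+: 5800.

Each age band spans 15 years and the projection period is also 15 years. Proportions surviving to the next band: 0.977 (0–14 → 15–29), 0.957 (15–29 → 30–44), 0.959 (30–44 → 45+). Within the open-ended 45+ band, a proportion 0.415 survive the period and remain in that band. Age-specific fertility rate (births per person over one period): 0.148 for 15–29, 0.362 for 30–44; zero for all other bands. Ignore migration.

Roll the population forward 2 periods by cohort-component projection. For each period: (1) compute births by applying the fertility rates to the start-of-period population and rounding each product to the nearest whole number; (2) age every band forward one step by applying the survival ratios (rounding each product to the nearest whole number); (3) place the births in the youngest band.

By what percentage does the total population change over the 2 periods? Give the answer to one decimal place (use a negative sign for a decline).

Numbering the bands 1..4 from youngest to oldest:
Period 1:
Births: 13900 × 0.148 = 2057 ; 17000 × 0.362 = 6154 ⇒ total 8211
Band 2: 11400 × 0.977 = 11138
Band 3: 13900 × 0.957 = 13302
Band 4: 17000 × 0.959 + 5800 × 0.415 = 16303 + 2407 = 18710
Population now: 0–14=8211, 15–29=11138, 30–44=13302, 45+=18710
Period 2:
Births: 11138 × 0.148 = 1648 ; 13302 × 0.362 = 4815 ⇒ total 6463
Band 2: 8211 × 0.977 = 8022
Band 3: 11138 × 0.957 = 10659
Band 4: 13302 × 0.959 + 18710 × 0.415 = 12757 + 7765 = 20522
Population now: 0–14=6463, 15–29=8022, 30–44=10659, 45+=20522
Total: 48100 → 45666; change = -2434; percentage change = -5.1%

-5.1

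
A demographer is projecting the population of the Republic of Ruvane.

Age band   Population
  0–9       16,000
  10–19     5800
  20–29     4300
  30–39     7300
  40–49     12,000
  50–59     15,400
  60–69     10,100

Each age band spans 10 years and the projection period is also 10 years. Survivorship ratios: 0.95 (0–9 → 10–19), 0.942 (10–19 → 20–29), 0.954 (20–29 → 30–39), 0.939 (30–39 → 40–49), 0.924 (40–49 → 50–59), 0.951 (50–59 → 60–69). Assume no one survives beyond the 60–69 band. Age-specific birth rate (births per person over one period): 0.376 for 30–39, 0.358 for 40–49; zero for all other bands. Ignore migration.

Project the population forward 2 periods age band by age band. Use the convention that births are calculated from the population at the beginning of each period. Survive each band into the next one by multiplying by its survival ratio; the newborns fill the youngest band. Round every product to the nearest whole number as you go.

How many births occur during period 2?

3996

Period 1:
Births: 7300 * 0.376 = 2745 ; 12000 * 0.358 = 4296 → total 7041
10–19: 16000 * 0.95 = 15200
20–29: 5800 * 0.942 = 5464
30–39: 4300 * 0.954 = 4102
40–49: 7300 * 0.939 = 6855
50–59: 12000 * 0.924 = 11088
60–69: 15400 * 0.951 = 14645
Population now: 0–9=7041, 10–19=15200, 20–29=5464, 30–39=4102, 40–49=6855, 50–59=11088, 60–69=14645
Period 2:
Births: 4102 * 0.376 = 1542 ; 6855 * 0.358 = 2454 → total 3996
10–19: 7041 * 0.95 = 6689
20–29: 15200 * 0.942 = 14318
30–39: 5464 * 0.954 = 5213
40–49: 4102 * 0.939 = 3852
50–59: 6855 * 0.924 = 6334
60–69: 11088 * 0.951 = 10545
Population now: 0–9=3996, 10–19=6689, 20–29=14318, 30–39=5213, 40–49=3852, 50–59=6334, 60–69=10545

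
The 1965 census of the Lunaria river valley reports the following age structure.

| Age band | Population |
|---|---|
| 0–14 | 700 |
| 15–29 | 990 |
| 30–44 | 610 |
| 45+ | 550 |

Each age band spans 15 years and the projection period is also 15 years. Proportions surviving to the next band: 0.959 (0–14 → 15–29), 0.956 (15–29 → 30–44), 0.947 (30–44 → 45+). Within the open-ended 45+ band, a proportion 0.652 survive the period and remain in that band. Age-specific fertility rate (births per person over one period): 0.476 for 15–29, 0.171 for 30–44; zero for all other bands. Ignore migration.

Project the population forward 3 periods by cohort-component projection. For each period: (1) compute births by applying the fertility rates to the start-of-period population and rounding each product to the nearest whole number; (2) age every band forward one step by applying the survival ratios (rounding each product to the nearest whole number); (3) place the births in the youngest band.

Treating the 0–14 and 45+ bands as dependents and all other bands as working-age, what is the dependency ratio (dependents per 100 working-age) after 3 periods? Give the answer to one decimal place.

198.6

Let band 1 be 0–14 through band 4 = 45+.
[period 1]
Births: 990 × 0.476 = 471  |  610 × 0.171 = 104 → 575
Band 2: 700 × 0.959 = 671
Band 3: 990 × 0.956 = 946
Band 4: 610 × 0.947 + 550 × 0.652 = 578 + 359 = 937
Giving 575 / 671 / 946 / 937.
[period 2]
Births: 671 × 0.476 = 319  |  946 × 0.171 = 162 → 481
Band 2: 575 × 0.959 = 551
Band 3: 671 × 0.956 = 641
Band 4: 946 × 0.947 + 937 × 0.652 = 896 + 611 = 1507
Giving 481 / 551 / 641 / 1507.
[period 3]
Births: 551 × 0.476 = 262  |  641 × 0.171 = 110 → 372
Band 2: 481 × 0.959 = 461
Band 3: 551 × 0.956 = 527
Band 4: 641 × 0.947 + 1507 × 0.652 = 607 + 983 = 1590
Giving 372 / 461 / 527 / 1590.
Dependents (band 0–14 + band 45+) = 372 + 1590 = 1962; working-age = 988; ratio = 1962/988 × 100 = 198.6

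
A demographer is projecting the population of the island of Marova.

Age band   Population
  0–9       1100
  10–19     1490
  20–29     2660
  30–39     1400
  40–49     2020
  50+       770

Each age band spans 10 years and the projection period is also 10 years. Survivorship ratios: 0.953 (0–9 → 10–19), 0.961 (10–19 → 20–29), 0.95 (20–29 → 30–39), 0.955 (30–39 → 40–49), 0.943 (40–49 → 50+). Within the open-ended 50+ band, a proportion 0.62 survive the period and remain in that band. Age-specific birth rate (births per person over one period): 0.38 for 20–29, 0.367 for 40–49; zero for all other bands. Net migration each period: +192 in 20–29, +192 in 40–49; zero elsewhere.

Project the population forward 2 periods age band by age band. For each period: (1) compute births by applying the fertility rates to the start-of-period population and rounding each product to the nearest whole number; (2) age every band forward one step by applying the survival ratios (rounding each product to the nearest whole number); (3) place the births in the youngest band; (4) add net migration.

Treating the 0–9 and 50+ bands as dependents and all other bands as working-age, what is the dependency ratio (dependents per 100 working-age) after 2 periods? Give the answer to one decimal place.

58.4

Period 1.
Births: 2660 × 0.38 = 1011, 2020 × 0.367 = 741 ⇒ total 1752
10–19: 1100 × 0.953 = 1048
20–29: 1490 × 0.961 = 1432
30–39: 2660 × 0.95 = 2527
40–49: 1400 × 0.955 = 1337
50+: 2020 × 0.943 + 770 × 0.62 = 1905 + 477 = 2382
Net migration: 20–29 + 192 → 1624; 40–49 + 192 → 1529
Giving 1752 / 1048 / 1624 / 2527 / 1529 / 2382.
Period 2.
Births: 1624 × 0.38 = 617, 1529 × 0.367 = 561 ⇒ total 1178
10–19: 1752 × 0.953 = 1670
20–29: 1048 × 0.961 = 1007
30–39: 1624 × 0.95 = 1543
40–49: 2527 × 0.955 = 2413
50+: 1529 × 0.943 + 2382 × 0.62 = 1442 + 1477 = 2919
Net migration: 20–29 + 192 → 1199; 40–49 + 192 → 2605
Giving 1178 / 1670 / 1199 / 1543 / 2605 / 2919.
Dependents (band 0–9 + band 50+) = 1178 + 2919 = 4097; working-age = 7017; ratio = 4097/7017 × 100 = 58.4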